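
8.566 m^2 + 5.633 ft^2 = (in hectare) 0.0009089. Check: 8.566 m^2 is already in m^2. 1 ft^2 = 0.09290304 m^2, so 5.633 ft^2 = 5.633 * 0.09290304 = 0.52332282 m^2. Sum: 8.566 + 0.52332282 = 9.0893228 m^2. 1 hectare = 10000 m^2, so 9.0893228 m^2 = 9.0893228 / 10000 = 0.00090893228 hectare ≈ 0.0009089 hectare (4 s.f.).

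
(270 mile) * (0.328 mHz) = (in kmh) 1 mile = 1609.344 m, so 270 mile = 270 * 1609.344 = 434522.88 m. 1 mHz = 0.001 Hz, so 0.328 mHz = 0.328 * 0.001 = 0.000328 Hz. Combine: 434522.88 m * 0.000328 Hz = 142.5235 m/s. 1 kmh = 0.27777778 m/s, so 142.5235 m/s = 142.5235 / 0.27777778 = 513.08462 kmh ≈ 513.1 kmh (4 s.f.). Final answer: 513.1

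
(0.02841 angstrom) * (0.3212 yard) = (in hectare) 1 angstrom = 1e-10 m, so 0.02841 angstrom = 0.02841 * 1e-10 = 2.841e-12 m. 1 yard = 0.9144 m, so 0.3212 yard = 0.3212 * 0.9144 = 0.29370528 m. Combine: 2.841e-12 m * 0.29370528 m = 8.344167e-13 m^2. 1 hectare = 10000 m^2, so 8.344167e-13 m^2 = 8.344167e-13 / 10000 = 8.344167e-17 hectare ≈ 8.344e-17 hectare (4 s.f.). Final answer: 8.344e-17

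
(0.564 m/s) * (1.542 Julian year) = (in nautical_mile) 0.564 m/s is already in m/s. 1 Julian year = 31557600 s, so 1.542 Julian year = 1.542 * 31557600 = 48661819 s. Combine: 0.564 m/s * 48661819 s = 27445266 m. 1 nautical_mile = 1852 m, so 27445266 m = 27445266 / 1852 = 14819.258 nautical_mile ≈ 1.482e+04 nautical_mile (4 s.f.). Final answer: 1.482e+04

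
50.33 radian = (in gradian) 50.33 radian = 50.33 rad. 1 gradian = 0.015707963 rad, so 50.33 rad = 50.33 / 0.015707963 = 3204.1073 gradian ≈ 3204 gradian (4 s.f.). Final answer: 3204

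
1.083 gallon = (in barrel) 1 gallon = 0.0037854118 m^3, so 1.083 gallon = 1.083 * 0.0037854118 = 0.004099601 m^3. 1 barrel = 0.15898729 m^3, so 0.004099601 m^3 = 0.004099601 / 0.15898729 = 0.025785714 barrel ≈ 0.02579 barrel (4 s.f.). Final answer: 0.02579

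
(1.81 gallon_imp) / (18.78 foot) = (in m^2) 1 gallon_imp = 0.00454609 m^3, so 1.81 gallon_imp = 1.81 * 0.00454609 = 0.0082284229 m^3. 1 foot = 0.3048 m, so 18.78 foot = 18.78 * 0.3048 = 5.724144 m. Combine: 0.0082284229 m^3 / 5.724144 m = 0.001437494 m^2. Result: 0.001437494 m^2 ≈ 0.001437 m^2 (4 s.f.). Final answer: 0.001437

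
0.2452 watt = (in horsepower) 0.2452 watt = 0.2452 W. 1 horsepower = 745.69987 W, so 0.2452 W = 0.2452 / 745.69987 = 0.00032881862 horsepower ≈ 0.0003288 horsepower (4 s.f.). Final answer: 0.0003288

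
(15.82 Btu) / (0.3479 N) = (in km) 1 Btu = 1055.0559 J, so 15.82 Btu = 15.82 * 1055.0559 = 16690.984 J. 0.3479 N is already in N. Combine: 16690.984 J / 0.3479 N = 47976.383 m. 1 km = 1000 m, so 47976.383 m = 47976.383 / 1000 = 47.976383 km ≈ 47.98 km (4 s.f.). Final answer: 47.98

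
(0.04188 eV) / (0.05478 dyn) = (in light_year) 1 eV = 1.6021766e-19 J, so 0.04188 eV = 0.04188 * 1.6021766e-19 = 6.7099157e-21 J. 1 dyn = 1e-05 N, so 0.05478 dyn = 0.05478 * 1e-05 = 5.478e-07 N. Combine: 6.7099157e-21 J / 5.478e-07 N = 1.2248842e-14 m. 1 light_year = 9.4607305e+15 m, so 1.2248842e-14 m = 1.2248842e-14 / 9.4607305e+15 = 1.2947036e-30 light_year ≈ 1.295e-30 light_year (4 s.f.). Final answer: 1.295e-30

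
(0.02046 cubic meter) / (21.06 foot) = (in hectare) 0.02046 cubic meter = 0.02046 m^3. 1 foot = 0.3048 m, so 21.06 foot = 21.06 * 0.3048 = 6.419088 m. Combine: 0.02046 m^3 / 6.419088 m = 0.0031873687 m^2. 1 hectare = 10000 m^2, so 0.0031873687 m^2 = 0.0031873687 / 10000 = 3.1873687e-07 hectare ≈ 3.187e-07 hectare (4 s.f.). Final answer: 3.187e-07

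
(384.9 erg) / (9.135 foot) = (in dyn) 1 erg = 1e-07 J, so 384.9 erg = 384.9 * 1e-07 = 3.849e-05 J. 1 foot = 0.3048 m, so 9.135 foot = 9.135 * 0.3048 = 2.784348 m. Combine: 3.849e-05 J / 2.784348 m = 1.3823703e-05 N. 1 dyn = 1e-05 N, so 1.3823703e-05 N = 1.3823703e-05 / 1e-05 = 1.3823703 dyn ≈ 1.382 dyn (4 s.f.). Final answer: 1.382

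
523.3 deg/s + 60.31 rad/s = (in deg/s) 3979. Check: 1 deg/s = 0.017453293 rad/s, so 523.3 deg/s = 523.3 * 0.017453293 = 9.133308 rad/s. 60.31 rad/s is already in rad/s. Sum: 9.133308 + 60.31 = 69.443308 rad/s. 1 deg/s = 0.017453293 rad/s, so 69.443308 rad/s = 69.443308 / 0.017453293 = 3978.8085 deg/s ≈ 3979 deg/s (4 s.f.).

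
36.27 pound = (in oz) 580.3. Check: 1 pound = 0.45359237 kg, so 36.27 pound = 36.27 * 0.45359237 = 16.451795 kg. 1 oz = 0.028349523 kg, so 16.451795 kg = 16.451795 / 0.028349523 = 580.32 oz ≈ 580.3 oz (4 s.f.).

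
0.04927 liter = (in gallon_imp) 0.01084. Check: 1 liter = 0.001 m^3, so 0.04927 liter = 0.04927 * 0.001 = 4.927e-05 m^3. 1 gallon_imp = 0.00454609 m^3, so 4.927e-05 m^3 = 4.927e-05 / 0.00454609 = 0.010837885 gallon_imp ≈ 0.01084 gallon_imp (4 s.f.).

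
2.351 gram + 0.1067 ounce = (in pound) 0.01185. Check: 1 gram = 0.001 kg, so 2.351 gram = 2.351 * 0.001 = 0.002351 kg. 1 ounce = 0.028349523 kg, so 0.1067 ounce = 0.1067 * 0.028349523 = 0.0030248941 kg. Sum: 0.002351 + 0.0030248941 = 0.0053758941 kg. 1 pound = 0.45359237 kg, so 0.0053758941 kg = 0.0053758941 / 0.45359237 = 0.011851818 pound ≈ 0.01185 pound (4 s.f.).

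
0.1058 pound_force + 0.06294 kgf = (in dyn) 1 pound_force = 4.4482216 N, so 0.1058 pound_force = 0.1058 * 4.4482216 = 0.47062185 N. 1 kgf = 9.80665 N, so 0.06294 kgf = 0.06294 * 9.80665 = 0.61723055 N. Sum: 0.47062185 + 0.61723055 = 1.0878524 N. 1 dyn = 1e-05 N, so 1.0878524 N = 1.0878524 / 1e-05 = 108785.24 dyn ≈ 1.088e+05 dyn (4 s.f.). Final answer: 1.088e+05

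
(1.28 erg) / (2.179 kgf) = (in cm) 1 erg = 1e-07 J, so 1.28 erg = 1.28 * 1e-07 = 1.28e-07 J. 1 kgf = 9.80665 N, so 2.179 kgf = 2.179 * 9.80665 = 21.36869 N. Combine: 1.28e-07 J / 21.36869 N = 5.9900723e-09 m. 1 cm = 0.01 m, so 5.9900723e-09 m = 5.9900723e-09 / 0.01 = 5.9900723e-07 cm ≈ 5.99e-07 cm (4 s.f.). Final answer: 5.99e-07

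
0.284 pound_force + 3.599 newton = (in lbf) 1 pound_force = 4.4482216 N, so 0.284 pound_force = 0.284 * 4.4482216 = 1.2632949 N. 3.599 newton = 3.599 N. Sum: 1.2632949 + 3.599 = 4.8622949 N. 1 lbf = 4.4482216 N, so 4.8622949 N = 4.8622949 / 4.4482216 = 1.0930874 lbf ≈ 1.093 lbf (4 s.f.). Final answer: 1.093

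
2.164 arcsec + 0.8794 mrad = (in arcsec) 183.6. Check: 1 arcsec = 4.8481368e-06 rad, so 2.164 arcsec = 2.164 * 4.8481368e-06 = 1.0491368e-05 rad. 1 mrad = 0.001 rad, so 0.8794 mrad = 0.8794 * 0.001 = 0.0008794 rad. Sum: 1.0491368e-05 + 0.0008794 = 0.00088989137 rad. 1 arcsec = 4.8481368e-06 rad, so 0.00088989137 rad = 0.00088989137 / 4.8481368e-06 = 183.55327 arcsec ≈ 183.6 arcsec (4 s.f.).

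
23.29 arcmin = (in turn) 0.001078. Check: 1 arcmin = 0.00029088821 rad, so 23.29 arcmin = 23.29 * 0.00029088821 = 0.0067747864 rad. 1 turn = 6.2831853 rad, so 0.0067747864 rad = 0.0067747864 / 6.2831853 = 0.0010782407 turn ≈ 0.001078 turn (4 s.f.).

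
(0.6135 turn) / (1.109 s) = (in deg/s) 1 turn = 6.2831853 rad, so 0.6135 turn = 0.6135 * 6.2831853 = 3.8547342 rad. 1.109 s is already in s. Combine: 3.8547342 rad / 1.109 s = 3.4758649 rad/s. 1 deg/s = 0.017453293 rad/s, so 3.4758649 rad/s = 3.4758649 / 0.017453293 = 199.15239 deg/s ≈ 199.2 deg/s (4 s.f.). Final answer: 199.2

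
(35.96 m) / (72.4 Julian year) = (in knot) 35.96 m is already in m. 1 Julian year = 31557600 s, so 72.4 Julian year = 72.4 * 31557600 = 2.2847702e+09 s. Combine: 35.96 m / 2.2847702e+09 s = 1.5739001e-08 m/s. 1 knot = 0.51444444 m/s, so 1.5739001e-08 m/s = 1.5739001e-08 / 0.51444444 = 3.0594169e-08 knot ≈ 3.059e-08 knot (4 s.f.). Final answer: 3.059e-08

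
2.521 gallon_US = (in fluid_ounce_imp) 1 gallon_US = 0.0037854118 m^3, so 2.521 gallon_US = 2.521 * 0.0037854118 = 0.0095430231 m^3. 1 fluid_ounce_imp = 2.8413063e-05 m^3, so 0.0095430231 m^3 = 0.0095430231 / 2.8413063e-05 = 335.86746 fluid_ounce_imp ≈ 335.9 fluid_ounce_imp (4 s.f.). Final answer: 335.9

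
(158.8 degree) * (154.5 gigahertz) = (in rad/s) 1 degree = 0.017453293 rad, so 158.8 degree = 158.8 * 0.017453293 = 2.7715829 rad. 1 gigahertz = 1e+09 Hz, so 154.5 gigahertz = 154.5 * 1e+09 = 1.545e+11 Hz. Combine: 2.7715829 rad * 1.545e+11 Hz = 4.2820955e+11 rad/s. Result: 4.2820955e+11 rad/s ≈ 4.282e+11 rad/s (4 s.f.). Final answer: 4.282e+11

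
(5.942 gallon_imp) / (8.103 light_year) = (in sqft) 3.793e-18. Check: 1 gallon_imp = 0.00454609 m^3, so 5.942 gallon_imp = 5.942 * 0.00454609 = 0.027012867 m^3. 1 light_year = 9.4607305e+15 m, so 8.103 light_year = 8.103 * 9.4607305e+15 = 7.6660299e+16 m. Combine: 0.027012867 m^3 / 7.6660299e+16 m = 3.5237101e-19 m^2. 1 sqft = 0.09290304 m^2, so 3.5237101e-19 m^2 = 3.5237101e-19 / 0.09290304 = 3.79289e-18 sqft ≈ 3.793e-18 sqft (4 s.f.).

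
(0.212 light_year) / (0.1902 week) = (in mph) 1 light_year = 9.4607305e+15 m, so 0.212 light_year = 0.212 * 9.4607305e+15 = 2.0056749e+15 m. 1 week = 604800 s, so 0.1902 week = 0.1902 * 604800 = 115032.96 s. Combine: 2.0056749e+15 m / 115032.96 s = 1.7435654e+10 m/s. 1 mph = 0.44704 m/s, so 1.7435654e+10 m/s = 1.7435654e+10 / 0.44704 = 3.9002447e+10 mph ≈ 3.9e+10 mph (4 s.f.). Final answer: 3.9e+10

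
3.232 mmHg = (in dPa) 4309. Check: 1 mmHg = 133.32237 Pa, so 3.232 mmHg = 3.232 * 133.32237 = 430.89789 Pa. 1 dPa = 0.1 Pa, so 430.89789 Pa = 430.89789 / 0.1 = 4308.9789 dPa ≈ 4309 dPa (4 s.f.).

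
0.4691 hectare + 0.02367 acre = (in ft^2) 1 hectare = 10000 m^2, so 0.4691 hectare = 0.4691 * 10000 = 4691 m^2. 1 acre = 4046.8564 m^2, so 0.02367 acre = 0.02367 * 4046.8564 = 95.789092 m^2. Sum: 4691 + 95.789092 = 4786.7891 m^2. 1 ft^2 = 0.09290304 m^2, so 4786.7891 m^2 = 4786.7891 / 0.09290304 = 51524.569 ft^2 ≈ 5.152e+04 ft^2 (4 s.f.). Final answer: 5.152e+04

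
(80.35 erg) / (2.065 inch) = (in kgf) 1.562e-05. Check: 1 erg = 1e-07 J, so 80.35 erg = 80.35 * 1e-07 = 8.035e-06 J. 1 inch = 0.0254 m, so 2.065 inch = 2.065 * 0.0254 = 0.052451 m. Combine: 8.035e-06 J / 0.052451 m = 0.0001531906 N. 1 kgf = 9.80665 N, so 0.0001531906 N = 0.0001531906 / 9.80665 = 1.5621094e-05 kgf ≈ 1.562e-05 kgf (4 s.f.).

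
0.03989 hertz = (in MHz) 3.989e-08. Check: 0.03989 hertz = 0.03989 Hz. 1 MHz = 1000000 Hz, so 0.03989 Hz = 0.03989 / 1000000 = 3.989e-08 MHz.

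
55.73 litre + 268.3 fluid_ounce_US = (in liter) 1 litre = 0.001 m^3, so 55.73 litre = 55.73 * 0.001 = 0.05573 m^3. 1 fluid_ounce_US = 2.957353e-05 m^3, so 268.3 fluid_ounce_US = 268.3 * 2.957353e-05 = 0.007934578 m^3. Sum: 0.05573 + 0.007934578 = 0.063664578 m^3. 1 liter = 0.001 m^3, so 0.063664578 m^3 = 0.063664578 / 0.001 = 63.664578 liter ≈ 63.66 liter (4 s.f.). Final answer: 63.66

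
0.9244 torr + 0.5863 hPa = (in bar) 0.001819. Check: 1 torr = 133.32237 Pa, so 0.9244 torr = 0.9244 * 133.32237 = 123.2432 Pa. 1 hPa = 100 Pa, so 0.5863 hPa = 0.5863 * 100 = 58.63 Pa. Sum: 123.2432 + 58.63 = 181.8732 Pa. 1 bar = 100000 Pa, so 181.8732 Pa = 181.8732 / 100000 = 0.001818732 bar ≈ 0.001819 bar (4 s.f.).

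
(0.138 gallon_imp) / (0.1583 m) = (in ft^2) 0.04266. Check: 1 gallon_imp = 0.00454609 m^3, so 0.138 gallon_imp = 0.138 * 0.00454609 = 0.00062736042 m^3. 0.1583 m is already in m. Combine: 0.00062736042 m^3 / 0.1583 m = 0.0039631107 m^2. 1 ft^2 = 0.09290304 m^2, so 0.0039631107 m^2 = 0.0039631107 / 0.09290304 = 0.042658568 ft^2 ≈ 0.04266 ft^2 (4 s.f.).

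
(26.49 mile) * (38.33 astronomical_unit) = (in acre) 1 mile = 1609.344 m, so 26.49 mile = 26.49 * 1609.344 = 42631.523 m. 1 astronomical_unit = 1.4959787e+11 m, so 38.33 astronomical_unit = 38.33 * 1.4959787e+11 = 5.7340864e+12 m. Combine: 42631.523 m * 5.7340864e+12 m = 2.4445283e+17 m^2. 1 acre = 4046.8564 m^2, so 2.4445283e+17 m^2 = 2.4445283e+17 / 4046.8564 = 6.0405611e+13 acre ≈ 6.041e+13 acre (4 s.f.). Final answer: 6.041e+13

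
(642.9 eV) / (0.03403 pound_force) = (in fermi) 1 eV = 1.6021766e-19 J, so 642.9 eV = 642.9 * 1.6021766e-19 = 1.0300394e-16 J. 1 pound_force = 4.4482216 N, so 0.03403 pound_force = 0.03403 * 4.4482216 = 0.15137298 N. Combine: 1.0300394e-16 J / 0.15137298 N = 6.8046447e-16 m. 1 fermi = 1e-15 m, so 6.8046447e-16 m = 6.8046447e-16 / 1e-15 = 0.68046447 fermi ≈ 0.6805 fermi (4 s.f.). Final answer: 0.6805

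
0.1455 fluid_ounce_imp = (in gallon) 1 fluid_ounce_imp = 2.8413063e-05 m^3, so 0.1455 fluid_ounce_imp = 0.1455 * 2.8413063e-05 = 4.1341006e-06 m^3. 1 gallon = 0.0037854118 m^3, so 4.1341006e-06 m^3 = 4.1341006e-06 / 0.0037854118 = 0.0010921138 gallon ≈ 0.001092 gallon (4 s.f.). Final answer: 0.001092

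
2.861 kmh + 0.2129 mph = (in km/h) 1 kmh = 0.27777778 m/s, so 2.861 kmh = 2.861 * 0.27777778 = 0.79472222 m/s. 1 mph = 0.44704 m/s, so 0.2129 mph = 0.2129 * 0.44704 = 0.095174816 m/s. Sum: 0.79472222 + 0.095174816 = 0.88989704 m/s. 1 km/h = 0.27777778 m/s, so 0.88989704 m/s = 0.88989704 / 0.27777778 = 3.2036293 km/h ≈ 3.204 km/h (4 s.f.). Final answer: 3.204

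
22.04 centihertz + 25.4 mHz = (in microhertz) 2.458e+05. Check: 1 centihertz = 0.01 Hz, so 22.04 centihertz = 22.04 * 0.01 = 0.2204 Hz. 1 mHz = 0.001 Hz, so 25.4 mHz = 25.4 * 0.001 = 0.0254 Hz. Sum: 0.2204 + 0.0254 = 0.2458 Hz. 1 microhertz = 1e-06 Hz, so 0.2458 Hz = 0.2458 / 1e-06 = 245800 microhertz ≈ 2.458e+05 microhertz (4 s.f.).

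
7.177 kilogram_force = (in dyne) 7.038e+06. Check: 1 kilogram_force = 9.80665 N, so 7.177 kilogram_force = 7.177 * 9.80665 = 70.382327 N. 1 dyne = 1e-05 N, so 70.382327 N = 70.382327 / 1e-05 = 7038232.7 dyne ≈ 7.038e+06 dyne (4 s.f.).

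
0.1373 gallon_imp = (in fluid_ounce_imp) 21.97. Check: 1 gallon_imp = 0.00454609 m^3, so 0.1373 gallon_imp = 0.1373 * 0.00454609 = 0.00062417816 m^3. 1 fluid_ounce_imp = 2.8413063e-05 m^3, so 0.00062417816 m^3 = 0.00062417816 / 2.8413063e-05 = 21.968 fluid_ounce_imp ≈ 21.97 fluid_ounce_imp (4 s.f.).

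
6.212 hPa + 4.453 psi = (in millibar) 313.2. Check: 1 hPa = 100 Pa, so 6.212 hPa = 6.212 * 100 = 621.2 Pa. 1 psi = 6894.7573 Pa, so 4.453 psi = 4.453 * 6894.7573 = 30702.354 Pa. Sum: 621.2 + 30702.354 = 31323.554 Pa. 1 millibar = 100 Pa, so 31323.554 Pa = 31323.554 / 100 = 313.23554 millibar ≈ 313.2 millibar (4 s.f.).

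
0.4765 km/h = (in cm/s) 1 km/h = 0.27777778 m/s, so 0.4765 km/h = 0.4765 * 0.27777778 = 0.13236111 m/s. 1 cm/s = 0.01 m/s, so 0.13236111 m/s = 0.13236111 / 0.01 = 13.236111 cm/s ≈ 13.24 cm/s (4 s.f.). Final answer: 13.24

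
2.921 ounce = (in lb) 0.1826. Check: 1 ounce = 0.028349523 kg, so 2.921 ounce = 2.921 * 0.028349523 = 0.082808957 kg. 1 lb = 0.45359237 kg, so 0.082808957 kg = 0.082808957 / 0.45359237 = 0.1825625 lb ≈ 0.1826 lb (4 s.f.).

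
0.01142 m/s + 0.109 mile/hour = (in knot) 0.1169. Check: 0.01142 m/s is already in m/s. 1 mile/hour = 0.44704 m/s, so 0.109 mile/hour = 0.109 * 0.44704 = 0.04872736 m/s. Sum: 0.01142 + 0.04872736 = 0.06014736 m/s. 1 knot = 0.51444444 m/s, so 0.06014736 m/s = 0.06014736 / 0.51444444 = 0.11691711 knot ≈ 0.1169 knot (4 s.f.).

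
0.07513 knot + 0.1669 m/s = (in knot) 0.3996. Check: 1 knot = 0.51444444 m/s, so 0.07513 knot = 0.07513 * 0.51444444 = 0.038650211 m/s. 0.1669 m/s is already in m/s. Sum: 0.038650211 + 0.1669 = 0.20555021 m/s. 1 knot = 0.51444444 m/s, so 0.20555021 m/s = 0.20555021 / 0.51444444 = 0.39955765 knot ≈ 0.3996 knot (4 s.f.).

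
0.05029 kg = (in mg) 5.029e+04. Check: 1 mg = 1e-06 kg, so 0.05029 kg = 0.05029 / 1e-06 = 50290 mg ≈ 5.029e+04 mg (4 s.f.).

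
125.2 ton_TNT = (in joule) 5.238e+11. Check: 1 ton_TNT = 4.184e+09 J, so 125.2 ton_TNT = 125.2 * 4.184e+09 = 5.238368e+11 J. 5.238368e+11 J = 5.238368e+11 joule ≈ 5.238e+11 joule (4 s.f.).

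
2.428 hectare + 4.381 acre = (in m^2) 1 hectare = 10000 m^2, so 2.428 hectare = 2.428 * 10000 = 24280 m^2. 1 acre = 4046.8564 m^2, so 4.381 acre = 4.381 * 4046.8564 = 17729.278 m^2. Sum: 24280 + 17729.278 = 42009.278 m^2. Result: 42009.278 m^2 ≈ 4.201e+04 m^2 (4 s.f.). Final answer: 4.201e+04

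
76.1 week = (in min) 7.671e+05. Check: 1 week = 604800 s, so 76.1 week = 76.1 * 604800 = 46025280 s. 1 min = 60 s, so 46025280 s = 46025280 / 60 = 767088 min ≈ 7.671e+05 min (4 s.f.).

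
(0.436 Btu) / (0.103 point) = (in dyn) 1 Btu = 1055.0559 J, so 0.436 Btu = 0.436 * 1055.0559 = 460.00435 J. 1 point = 0.00035277778 m, so 0.103 point = 0.103 * 0.00035277778 = 3.6336111e-05 m. Combine: 460.00435 J / 3.6336111e-05 m = 12659702 N. 1 dyn = 1e-05 N, so 12659702 N = 12659702 / 1e-05 = 1.2659702e+12 dyn ≈ 1.266e+12 dyn (4 s.f.). Final answer: 1.266e+12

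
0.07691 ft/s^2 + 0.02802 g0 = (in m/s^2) 1 ft/s^2 = 0.3048 m/s^2, so 0.07691 ft/s^2 = 0.07691 * 0.3048 = 0.023442168 m/s^2. 1 g0 = 9.80665 m/s^2, so 0.02802 g0 = 0.02802 * 9.80665 = 0.27478233 m/s^2. Sum: 0.023442168 + 0.27478233 = 0.2982245 m/s^2. Result: 0.2982245 m/s^2 ≈ 0.2982 m/s^2 (4 s.f.). Final answer: 0.2982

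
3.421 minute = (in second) 205.3. Check: 1 minute = 60 s, so 3.421 minute = 3.421 * 60 = 205.26 s. 205.26 s = 205.26 second ≈ 205.3 second (4 s.f.).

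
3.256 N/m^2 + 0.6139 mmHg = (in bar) 0.000851. Check: 3.256 N/m^2 = 3.256 Pa. 1 mmHg = 133.32237 Pa, so 0.6139 mmHg = 0.6139 * 133.32237 = 81.846602 Pa. Sum: 3.256 + 81.846602 = 85.102602 Pa. 1 bar = 100000 Pa, so 85.102602 Pa = 85.102602 / 100000 = 0.00085102602 bar ≈ 0.000851 bar (4 s.f.).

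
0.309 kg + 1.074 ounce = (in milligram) 0.309 kg is already in kg. 1 ounce = 0.028349523 kg, so 1.074 ounce = 1.074 * 0.028349523 = 0.030447388 kg. Sum: 0.309 + 0.030447388 = 0.33944739 kg. 1 milligram = 1e-06 kg, so 0.33944739 kg = 0.33944739 / 1e-06 = 339447.39 milligram ≈ 3.394e+05 milligram (4 s.f.). Final answer: 3.394e+05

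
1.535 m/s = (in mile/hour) 3.434. Check: 1 mile/hour = 0.44704 m/s, so 1.535 m/s = 1.535 / 0.44704 = 3.4336972 mile/hour ≈ 3.434 mile/hour (4 s.f.).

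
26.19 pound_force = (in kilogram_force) 1 pound_force = 4.4482216 N, so 26.19 pound_force = 26.19 * 4.4482216 = 116.49892 N. 1 kilogram_force = 9.80665 N, so 116.49892 N = 116.49892 / 9.80665 = 11.879584 kilogram_force ≈ 11.88 kilogram_force (4 s.f.). Final answer: 11.88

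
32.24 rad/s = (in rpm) 307.9. Check: 1 rpm = 0.10471976 rad/s, so 32.24 rad/s = 32.24 / 0.10471976 = 307.86932 rpm ≈ 307.9 rpm (4 s.f.).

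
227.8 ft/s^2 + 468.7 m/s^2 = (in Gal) 5.381e+04. Check: 1 ft/s^2 = 0.3048 m/s^2, so 227.8 ft/s^2 = 227.8 * 0.3048 = 69.43344 m/s^2. 468.7 m/s^2 is already in m/s^2. Sum: 69.43344 + 468.7 = 538.13344 m/s^2. 1 Gal = 0.01 m/s^2, so 538.13344 m/s^2 = 538.13344 / 0.01 = 53813.344 Gal ≈ 5.381e+04 Gal (4 s.f.).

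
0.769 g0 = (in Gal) 1 g0 = 9.80665 m/s^2, so 0.769 g0 = 0.769 * 9.80665 = 7.5413138 m/s^2. 1 Gal = 0.01 m/s^2, so 7.5413138 m/s^2 = 7.5413138 / 0.01 = 754.13139 Gal ≈ 754.1 Gal (4 s.f.). Final answer: 754.1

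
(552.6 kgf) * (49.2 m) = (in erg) 2.666e+12. Check: 1 kgf = 9.80665 N, so 552.6 kgf = 552.6 * 9.80665 = 5419.1548 N. 49.2 m is already in m. Combine: 5419.1548 N * 49.2 m = 266622.42 J. 1 erg = 1e-07 J, so 266622.42 J = 266622.42 / 1e-07 = 2.6662242e+12 erg ≈ 2.666e+12 erg (4 s.f.).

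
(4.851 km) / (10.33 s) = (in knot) 912.8. Check: 1 km = 1000 m, so 4.851 km = 4.851 * 1000 = 4851 m. 10.33 s is already in s. Combine: 4851 m / 10.33 s = 469.6031 m/s. 1 knot = 0.51444444 m/s, so 469.6031 m/s = 469.6031 / 0.51444444 = 912.8354 knot ≈ 912.8 knot (4 s.f.).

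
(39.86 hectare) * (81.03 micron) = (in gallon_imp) 7105. Check: 1 hectare = 10000 m^2, so 39.86 hectare = 39.86 * 10000 = 398600 m^2. 1 micron = 1e-06 m, so 81.03 micron = 81.03 * 1e-06 = 8.103e-05 m. Combine: 398600 m^2 * 8.103e-05 m = 32.298558 m^3. 1 gallon_imp = 0.00454609 m^3, so 32.298558 m^3 = 32.298558 / 0.00454609 = 7104.6895 gallon_imp ≈ 7105 gallon_imp (4 s.f.).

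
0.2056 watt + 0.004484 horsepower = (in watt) 3.549. Check: 0.2056 watt = 0.2056 W. 1 horsepower = 745.69987 W, so 0.004484 horsepower = 0.004484 * 745.69987 = 3.3437182 W. Sum: 0.2056 + 3.3437182 = 3.5493182 W. 3.5493182 W = 3.5493182 watt ≈ 3.549 watt (4 s.f.).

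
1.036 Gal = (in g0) 0.001056. Check: 1 Gal = 0.01 m/s^2, so 1.036 Gal = 1.036 * 0.01 = 0.01036 m/s^2. 1 g0 = 9.80665 m/s^2, so 0.01036 m/s^2 = 0.01036 / 9.80665 = 0.001056426 g0 ≈ 0.001056 g0 (4 s.f.).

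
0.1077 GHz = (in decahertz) 1 GHz = 1e+09 Hz, so 0.1077 GHz = 0.1077 * 1e+09 = 1.077e+08 Hz. 1 decahertz = 10 Hz, so 1.077e+08 Hz = 1.077e+08 / 10 = 10770000 decahertz ≈ 1.077e+07 decahertz (4 s.f.). Final answer: 1.077e+07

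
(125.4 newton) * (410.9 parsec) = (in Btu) 1.507e+18. Check: 125.4 newton = 125.4 N. 1 parsec = 3.0856776e+16 m, so 410.9 parsec = 410.9 * 3.0856776e+16 = 1.2679049e+19 m. Combine: 125.4 N * 1.2679049e+19 m = 1.5899528e+21 J. 1 Btu = 1055.0559 J, so 1.5899528e+21 J = 1.5899528e+21 / 1055.0559 = 1.5069845e+18 Btu ≈ 1.507e+18 Btu (4 s.f.).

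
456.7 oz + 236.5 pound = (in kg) 120.2. Check: 1 oz = 0.028349523 kg, so 456.7 oz = 456.7 * 0.028349523 = 12.947227 kg. 1 pound = 0.45359237 kg, so 236.5 pound = 236.5 * 0.45359237 = 107.2746 kg. Sum: 12.947227 + 107.2746 = 120.22182 kg. Result: 120.22182 kg ≈ 120.2 kg (4 s.f.).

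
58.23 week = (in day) 407.6. Check: 1 week = 604800 s, so 58.23 week = 58.23 * 604800 = 35217504 s. 1 day = 86400 s, so 35217504 s = 35217504 / 86400 = 407.61 day ≈ 407.6 day (4 s.f.).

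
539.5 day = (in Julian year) 1.477. Check: 1 day = 86400 s, so 539.5 day = 539.5 * 86400 = 46612800 s. 1 Julian year = 31557600 s, so 46612800 s = 46612800 / 31557600 = 1.4770705 Julian year ≈ 1.477 Julian year (4 s.f.).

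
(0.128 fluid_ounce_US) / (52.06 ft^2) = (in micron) 0.7827. Check: 1 fluid_ounce_US = 2.957353e-05 m^3, so 0.128 fluid_ounce_US = 0.128 * 2.957353e-05 = 3.7854118e-06 m^3. 1 ft^2 = 0.09290304 m^2, so 52.06 ft^2 = 52.06 * 0.09290304 = 4.8365323 m^2. Combine: 3.7854118e-06 m^3 / 4.8365323 m^2 = 7.8267064e-07 m. 1 micron = 1e-06 m, so 7.8267064e-07 m = 7.8267064e-07 / 1e-06 = 0.78267064 micron ≈ 0.7827 micron (4 s.f.).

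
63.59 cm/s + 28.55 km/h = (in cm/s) 1 cm/s = 0.01 m/s, so 63.59 cm/s = 63.59 * 0.01 = 0.6359 m/s. 1 km/h = 0.27777778 m/s, so 28.55 km/h = 28.55 * 0.27777778 = 7.9305556 m/s. Sum: 0.6359 + 7.9305556 = 8.5664556 m/s. 1 cm/s = 0.01 m/s, so 8.5664556 m/s = 8.5664556 / 0.01 = 856.64556 cm/s ≈ 856.6 cm/s (4 s.f.). Final answer: 856.6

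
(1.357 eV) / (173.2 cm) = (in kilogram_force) 1.28e-20. Check: 1 eV = 1.6021766e-19 J, so 1.357 eV = 1.357 * 1.6021766e-19 = 2.1741537e-19 J. 1 cm = 0.01 m, so 173.2 cm = 173.2 * 0.01 = 1.732 m. Combine: 2.1741537e-19 J / 1.732 m = 1.255285e-19 N. 1 kilogram_force = 9.80665 N, so 1.255285e-19 N = 1.255285e-19 / 9.80665 = 1.2800345e-20 kilogram_force ≈ 1.28e-20 kilogram_force (4 s.f.).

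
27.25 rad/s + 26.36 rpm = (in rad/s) 30.01. Check: 27.25 rad/s is already in rad/s. 1 rpm = 0.10471976 rad/s, so 26.36 rpm = 26.36 * 0.10471976 = 2.7604127 rad/s. Sum: 27.25 + 2.7604127 = 30.010413 rad/s. Result: 30.010413 rad/s ≈ 30.01 rad/s (4 s.f.).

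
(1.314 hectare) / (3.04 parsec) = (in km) 1.401e-16. Check: 1 hectare = 10000 m^2, so 1.314 hectare = 1.314 * 10000 = 13140 m^2. 1 parsec = 3.0856776e+16 m, so 3.04 parsec = 3.04 * 3.0856776e+16 = 9.3804598e+16 m. Combine: 13140 m^2 / 9.3804598e+16 m = 1.4007842e-13 m. 1 km = 1000 m, so 1.4007842e-13 m = 1.4007842e-13 / 1000 = 1.4007842e-16 km ≈ 1.401e-16 km (4 s.f.).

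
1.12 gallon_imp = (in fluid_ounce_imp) 179.2. Check: 1 gallon_imp = 0.00454609 m^3, so 1.12 gallon_imp = 1.12 * 0.00454609 = 0.0050916208 m^3. 1 fluid_ounce_imp = 2.8413063e-05 m^3, so 0.0050916208 m^3 = 0.0050916208 / 2.8413063e-05 = 179.2 fluid_ounce_imp.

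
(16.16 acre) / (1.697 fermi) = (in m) 3.854e+19. Check: 1 acre = 4046.8564 m^2, so 16.16 acre = 16.16 * 4046.8564 = 65397.2 m^2. 1 fermi = 1e-15 m, so 1.697 fermi = 1.697 * 1e-15 = 1.697e-15 m. Combine: 65397.2 m^2 / 1.697e-15 m = 3.8536947e+19 m. Result: 3.8536947e+19 m ≈ 3.854e+19 m (4 s.f.).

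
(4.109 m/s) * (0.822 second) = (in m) 3.378. Check: 4.109 m/s is already in m/s. 0.822 second = 0.822 s. Combine: 4.109 m/s * 0.822 s = 3.377598 m. Result: 3.377598 m ≈ 3.378 m (4 s.f.).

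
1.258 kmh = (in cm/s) 34.94. Check: 1 kmh = 0.27777778 m/s, so 1.258 kmh = 1.258 * 0.27777778 = 0.34944444 m/s. 1 cm/s = 0.01 m/s, so 0.34944444 m/s = 0.34944444 / 0.01 = 34.944444 cm/s ≈ 34.94 cm/s (4 s.f.).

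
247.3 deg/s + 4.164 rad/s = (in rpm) 80.98. Check: 1 deg/s = 0.017453293 rad/s, so 247.3 deg/s = 247.3 * 0.017453293 = 4.3161992 rad/s. 4.164 rad/s is already in rad/s. Sum: 4.3161992 + 4.164 = 8.4801992 rad/s. 1 rpm = 0.10471976 rad/s, so 8.4801992 rad/s = 8.4801992 / 0.10471976 = 80.979938 rpm ≈ 80.98 rpm (4 s.f.).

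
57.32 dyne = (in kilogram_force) 5.845e-05. Check: 1 dyne = 1e-05 N, so 57.32 dyne = 57.32 * 1e-05 = 0.0005732 N. 1 kilogram_force = 9.80665 N, so 0.0005732 N = 0.0005732 / 9.80665 = 5.8450133e-05 kilogram_force ≈ 5.845e-05 kilogram_force (4 s.f.).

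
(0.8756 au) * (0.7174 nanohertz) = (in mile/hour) 1 au = 1.4959787e+11 m, so 0.8756 au = 0.8756 * 1.4959787e+11 = 1.309879e+11 m. 1 nanohertz = 1e-09 Hz, so 0.7174 nanohertz = 0.7174 * 1e-09 = 7.174e-10 Hz. Combine: 1.309879e+11 m * 7.174e-10 Hz = 93.970716 m/s. 1 mile/hour = 0.44704 m/s, so 93.970716 m/s = 93.970716 / 0.44704 = 210.20651 mile/hour ≈ 210.2 mile/hour (4 s.f.). Final answer: 210.2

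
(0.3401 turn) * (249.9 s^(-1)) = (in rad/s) 1 turn = 6.2831853 rad, so 0.3401 turn = 0.3401 * 6.2831853 = 2.1369113 rad. 249.9 s^(-1) = 249.9 Hz. Combine: 2.1369113 rad * 249.9 Hz = 534.01414 rad/s. Result: 534.01414 rad/s ≈ 534 rad/s (4 s.f.). Final answer: 534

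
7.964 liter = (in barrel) 0.05009. Check: 1 liter = 0.001 m^3, so 7.964 liter = 7.964 * 0.001 = 0.007964 m^3. 1 barrel = 0.15898729 m^3, so 0.007964 m^3 = 0.007964 / 0.15898729 = 0.050092053 barrel ≈ 0.05009 barrel (4 s.f.).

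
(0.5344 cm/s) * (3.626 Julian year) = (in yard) 1 cm/s = 0.01 m/s, so 0.5344 cm/s = 0.5344 * 0.01 = 0.005344 m/s. 1 Julian year = 31557600 s, so 3.626 Julian year = 3.626 * 31557600 = 1.1442786e+08 s. Combine: 0.005344 m/s * 1.1442786e+08 s = 611502.47 m. 1 yard = 0.9144 m, so 611502.47 m = 611502.47 / 0.9144 = 668747.23 yard ≈ 6.687e+05 yard (4 s.f.). Final answer: 6.687e+05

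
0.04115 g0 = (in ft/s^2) 1.324. Check: 1 g0 = 9.80665 m/s^2, so 0.04115 g0 = 0.04115 * 9.80665 = 0.40354365 m/s^2. 1 ft/s^2 = 0.3048 m/s^2, so 0.40354365 m/s^2 = 0.40354365 / 0.3048 = 1.3239621 ft/s^2 ≈ 1.324 ft/s^2 (4 s.f.).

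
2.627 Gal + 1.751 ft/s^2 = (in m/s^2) 0.56. Check: 1 Gal = 0.01 m/s^2, so 2.627 Gal = 2.627 * 0.01 = 0.02627 m/s^2. 1 ft/s^2 = 0.3048 m/s^2, so 1.751 ft/s^2 = 1.751 * 0.3048 = 0.5337048 m/s^2. Sum: 0.02627 + 0.5337048 = 0.5599748 m/s^2. Result: 0.5599748 m/s^2 ≈ 0.56 m/s^2 (4 s.f.).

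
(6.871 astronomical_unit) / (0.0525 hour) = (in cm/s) 1 astronomical_unit = 1.4959787e+11 m, so 6.871 astronomical_unit = 6.871 * 1.4959787e+11 = 1.027887e+12 m. 1 hour = 3600 s, so 0.0525 hour = 0.0525 * 3600 = 189 s. Combine: 1.027887e+12 m / 189 s = 5.4385554e+09 m/s. 1 cm/s = 0.01 m/s, so 5.4385554e+09 m/s = 5.4385554e+09 / 0.01 = 5.4385554e+11 cm/s ≈ 5.439e+11 cm/s (4 s.f.). Final answer: 5.439e+11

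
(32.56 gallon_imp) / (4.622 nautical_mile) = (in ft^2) 1 gallon_imp = 0.00454609 m^3, so 32.56 gallon_imp = 32.56 * 0.00454609 = 0.14802069 m^3. 1 nautical_mile = 1852 m, so 4.622 nautical_mile = 4.622 * 1852 = 8559.944 m. Combine: 0.14802069 m^3 / 8559.944 m = 1.729225e-05 m^2. 1 ft^2 = 0.09290304 m^2, so 1.729225e-05 m^2 = 1.729225e-05 / 0.09290304 = 0.00018613223 ft^2 ≈ 0.0001861 ft^2 (4 s.f.). Final answer: 0.0001861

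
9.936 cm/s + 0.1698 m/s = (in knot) 1 cm/s = 0.01 m/s, so 9.936 cm/s = 9.936 * 0.01 = 0.09936 m/s. 0.1698 m/s is already in m/s. Sum: 0.09936 + 0.1698 = 0.26916 m/s. 1 knot = 0.51444444 m/s, so 0.26916 m/s = 0.26916 / 0.51444444 = 0.52320518 knot ≈ 0.5232 knot (4 s.f.). Final answer: 0.5232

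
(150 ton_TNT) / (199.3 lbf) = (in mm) 7.079e+11. Check: 1 ton_TNT = 4.184e+09 J, so 150 ton_TNT = 150 * 4.184e+09 = 6.276e+11 J. 1 lbf = 4.4482216 N, so 199.3 lbf = 199.3 * 4.4482216 = 886.53057 N. Combine: 6.276e+11 J / 886.53057 N = 7.0792821e+08 m. 1 mm = 0.001 m, so 7.0792821e+08 m = 7.0792821e+08 / 0.001 = 7.0792821e+11 mm ≈ 7.079e+11 mm (4 s.f.).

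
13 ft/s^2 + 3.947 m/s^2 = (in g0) 0.8065. Check: 1 ft/s^2 = 0.3048 m/s^2, so 13 ft/s^2 = 13 * 0.3048 = 3.9624 m/s^2. 3.947 m/s^2 is already in m/s^2. Sum: 3.9624 + 3.947 = 7.9094 m/s^2. 1 g0 = 9.80665 m/s^2, so 7.9094 m/s^2 = 7.9094 / 9.80665 = 0.80653434 g0 ≈ 0.8065 g0 (4 s.f.).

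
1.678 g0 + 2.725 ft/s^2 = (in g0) 1 g0 = 9.80665 m/s^2, so 1.678 g0 = 1.678 * 9.80665 = 16.455559 m/s^2. 1 ft/s^2 = 0.3048 m/s^2, so 2.725 ft/s^2 = 2.725 * 0.3048 = 0.83058 m/s^2. Sum: 16.455559 + 0.83058 = 17.286139 m/s^2. 1 g0 = 9.80665 m/s^2, so 17.286139 m/s^2 = 17.286139 / 9.80665 = 1.7626956 g0 ≈ 1.763 g0 (4 s.f.). Final answer: 1.763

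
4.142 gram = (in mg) 1 gram = 0.001 kg, so 4.142 gram = 4.142 * 0.001 = 0.004142 kg. 1 mg = 1e-06 kg, so 0.004142 kg = 0.004142 / 1e-06 = 4142 mg. Final answer: 4142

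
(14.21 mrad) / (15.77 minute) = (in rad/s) 1 mrad = 0.001 rad, so 14.21 mrad = 14.21 * 0.001 = 0.01421 rad. 1 minute = 60 s, so 15.77 minute = 15.77 * 60 = 946.2 s. Combine: 0.01421 rad / 946.2 s = 1.5017967e-05 rad/s. Result: 1.5017967e-05 rad/s ≈ 1.502e-05 rad/s (4 s.f.). Final answer: 1.502e-05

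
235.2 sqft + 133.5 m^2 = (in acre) 1 sqft = 0.09290304 m^2, so 235.2 sqft = 235.2 * 0.09290304 = 21.850795 m^2. 133.5 m^2 is already in m^2. Sum: 21.850795 + 133.5 = 155.3508 m^2. 1 acre = 4046.8564 m^2, so 155.3508 m^2 = 155.3508 / 4046.8564 = 0.038388017 acre ≈ 0.03839 acre (4 s.f.). Final answer: 0.03839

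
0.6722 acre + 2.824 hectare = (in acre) 7.65. Check: 1 acre = 4046.8564 m^2, so 0.6722 acre = 0.6722 * 4046.8564 = 2720.2969 m^2. 1 hectare = 10000 m^2, so 2.824 hectare = 2.824 * 10000 = 28240 m^2. Sum: 2720.2969 + 28240 = 30960.297 m^2. 1 acre = 4046.8564 m^2, so 30960.297 m^2 = 30960.297 / 4046.8564 = 7.650456 acre ≈ 7.65 acre (4 s.f.).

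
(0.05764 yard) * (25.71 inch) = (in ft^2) 1 yard = 0.9144 m, so 0.05764 yard = 0.05764 * 0.9144 = 0.052706016 m. 1 inch = 0.0254 m, so 25.71 inch = 25.71 * 0.0254 = 0.653034 m. Combine: 0.052706016 m * 0.653034 m = 0.03441882 m^2. 1 ft^2 = 0.09290304 m^2, so 0.03441882 m^2 = 0.03441882 / 0.09290304 = 0.3704811 ft^2 ≈ 0.3705 ft^2 (4 s.f.). Final answer: 0.3705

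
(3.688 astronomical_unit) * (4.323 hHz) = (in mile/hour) 5.335e+14. Check: 1 astronomical_unit = 1.4959787e+11 m, so 3.688 astronomical_unit = 3.688 * 1.4959787e+11 = 5.5171695e+11 m. 1 hHz = 100 Hz, so 4.323 hHz = 4.323 * 100 = 432.3 Hz. Combine: 5.5171695e+11 m * 432.3 Hz = 2.3850724e+14 m/s. 1 mile/hour = 0.44704 m/s, so 2.3850724e+14 m/s = 2.3850724e+14 / 0.44704 = 5.3352549e+14 mile/hour ≈ 5.335e+14 mile/hour (4 s.f.).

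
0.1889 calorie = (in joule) 1 calorie = 4.184 J, so 0.1889 calorie = 0.1889 * 4.184 = 0.7903576 J. 0.7903576 J = 0.7903576 joule ≈ 0.7904 joule (4 s.f.). Final answer: 0.7904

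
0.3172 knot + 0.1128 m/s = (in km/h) 0.9935. Check: 1 knot = 0.51444444 m/s, so 0.3172 knot = 0.3172 * 0.51444444 = 0.16318178 m/s. 0.1128 m/s is already in m/s. Sum: 0.16318178 + 0.1128 = 0.27598178 m/s. 1 km/h = 0.27777778 m/s, so 0.27598178 m/s = 0.27598178 / 0.27777778 = 0.9935344 km/h ≈ 0.9935 km/h (4 s.f.).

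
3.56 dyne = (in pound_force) 8.003e-06. Check: 1 dyne = 1e-05 N, so 3.56 dyne = 3.56 * 1e-05 = 3.56e-05 N. 1 pound_force = 4.4482216 N, so 3.56e-05 N = 3.56e-05 / 4.4482216 = 8.0031984e-06 pound_force ≈ 8.003e-06 pound_force (4 s.f.).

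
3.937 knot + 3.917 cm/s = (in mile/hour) 1 knot = 0.51444444 m/s, so 3.937 knot = 3.937 * 0.51444444 = 2.0253678 m/s. 1 cm/s = 0.01 m/s, so 3.917 cm/s = 3.917 * 0.01 = 0.03917 m/s. Sum: 2.0253678 + 0.03917 = 2.0645378 m/s. 1 mile/hour = 0.44704 m/s, so 2.0645378 m/s = 2.0645378 / 0.44704 = 4.6182395 mile/hour ≈ 4.618 mile/hour (4 s.f.). Final answer: 4.618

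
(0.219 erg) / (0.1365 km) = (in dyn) 1.604e-05. Check: 1 erg = 1e-07 J, so 0.219 erg = 0.219 * 1e-07 = 2.19e-08 J. 1 km = 1000 m, so 0.1365 km = 0.1365 * 1000 = 136.5 m. Combine: 2.19e-08 J / 136.5 m = 1.6043956e-10 N. 1 dyn = 1e-05 N, so 1.6043956e-10 N = 1.6043956e-10 / 1e-05 = 1.6043956e-05 dyn ≈ 1.604e-05 dyn (4 s.f.).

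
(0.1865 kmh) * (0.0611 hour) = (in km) 0.0114. Check: 1 kmh = 0.27777778 m/s, so 0.1865 kmh = 0.1865 * 0.27777778 = 0.051805556 m/s. 1 hour = 3600 s, so 0.0611 hour = 0.0611 * 3600 = 219.96 s. Combine: 0.051805556 m/s * 219.96 s = 11.39515 m. 1 km = 1000 m, so 11.39515 m = 11.39515 / 1000 = 0.01139515 km ≈ 0.0114 km (4 s.f.).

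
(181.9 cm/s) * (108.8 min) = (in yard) 1.299e+04. Check: 1 cm/s = 0.01 m/s, so 181.9 cm/s = 181.9 * 0.01 = 1.819 m/s. 1 min = 60 s, so 108.8 min = 108.8 * 60 = 6528 s. Combine: 1.819 m/s * 6528 s = 11874.432 m. 1 yard = 0.9144 m, so 11874.432 m = 11874.432 / 0.9144 = 12986.037 yard ≈ 1.299e+04 yard (4 s.f.).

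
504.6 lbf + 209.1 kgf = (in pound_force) 1 lbf = 4.4482216 N, so 504.6 lbf = 504.6 * 4.4482216 = 2244.5726 N. 1 kgf = 9.80665 N, so 209.1 kgf = 209.1 * 9.80665 = 2050.5705 N. Sum: 2244.5726 + 2050.5705 = 4295.1431 N. 1 pound_force = 4.4482216 N, so 4295.1431 N = 4295.1431 / 4.4482216 = 965.58659 pound_force ≈ 965.6 pound_force (4 s.f.). Final answer: 965.6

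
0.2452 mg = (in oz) 8.649e-06. Check: 1 mg = 1e-06 kg, so 0.2452 mg = 0.2452 * 1e-06 = 2.452e-07 kg. 1 oz = 0.028349523 kg, so 2.452e-07 kg = 2.452e-07 / 0.028349523 = 8.6491755e-06 oz ≈ 8.649e-06 oz (4 s.f.).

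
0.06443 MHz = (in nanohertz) 1 MHz = 1000000 Hz, so 0.06443 MHz = 0.06443 * 1000000 = 64430 Hz. 1 nanohertz = 1e-09 Hz, so 64430 Hz = 64430 / 1e-09 = 6.443e+13 nanohertz. Final answer: 6.443e+13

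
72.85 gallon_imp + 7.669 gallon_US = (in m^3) 1 gallon_imp = 0.00454609 m^3, so 72.85 gallon_imp = 72.85 * 0.00454609 = 0.33118266 m^3. 1 gallon_US = 0.0037854118 m^3, so 7.669 gallon_US = 7.669 * 0.0037854118 = 0.029030323 m^3. Sum: 0.33118266 + 0.029030323 = 0.36021298 m^3. Result: 0.36021298 m^3 ≈ 0.3602 m^3 (4 s.f.). Final answer: 0.3602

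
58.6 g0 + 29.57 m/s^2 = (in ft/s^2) 1982. Check: 1 g0 = 9.80665 m/s^2, so 58.6 g0 = 58.6 * 9.80665 = 574.66969 m/s^2. 29.57 m/s^2 is already in m/s^2. Sum: 574.66969 + 29.57 = 604.23969 m/s^2. 1 ft/s^2 = 0.3048 m/s^2, so 604.23969 m/s^2 = 604.23969 / 0.3048 = 1982.4137 ft/s^2 ≈ 1982 ft/s^2 (4 s.f.).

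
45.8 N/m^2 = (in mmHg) 0.3435. Check: 45.8 N/m^2 = 45.8 Pa. 1 mmHg = 133.32237 Pa, so 45.8 Pa = 45.8 / 133.32237 = 0.34352825 mmHg ≈ 0.3435 mmHg (4 s.f.).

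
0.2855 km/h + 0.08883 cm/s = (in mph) 0.1794. Check: 1 km/h = 0.27777778 m/s, so 0.2855 km/h = 0.2855 * 0.27777778 = 0.079305556 m/s. 1 cm/s = 0.01 m/s, so 0.08883 cm/s = 0.08883 * 0.01 = 0.0008883 m/s. Sum: 0.079305556 + 0.0008883 = 0.080193856 m/s. 1 mph = 0.44704 m/s, so 0.080193856 m/s = 0.080193856 / 0.44704 = 0.17938855 mph ≈ 0.1794 mph (4 s.f.).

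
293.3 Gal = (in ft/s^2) 9.623. Check: 1 Gal = 0.01 m/s^2, so 293.3 Gal = 293.3 * 0.01 = 2.933 m/s^2. 1 ft/s^2 = 0.3048 m/s^2, so 2.933 m/s^2 = 2.933 / 0.3048 = 9.6227034 ft/s^2 ≈ 9.623 ft/s^2 (4 s.f.).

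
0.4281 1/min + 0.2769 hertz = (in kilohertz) 0.000284. Check: 1 1/min = 0.016666667 Hz, so 0.4281 1/min = 0.4281 * 0.016666667 = 0.007135 Hz. 0.2769 hertz = 0.2769 Hz. Sum: 0.007135 + 0.2769 = 0.284035 Hz. 1 kilohertz = 1000 Hz, so 0.284035 Hz = 0.284035 / 1000 = 0.000284035 kilohertz ≈ 0.000284 kilohertz (4 s.f.).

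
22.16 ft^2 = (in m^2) 2.059. Check: 1 ft^2 = 0.09290304 m^2, so 22.16 ft^2 = 22.16 * 0.09290304 = 2.0587314 m^2. Result: 2.0587314 m^2 ≈ 2.059 m^2 (4 s.f.).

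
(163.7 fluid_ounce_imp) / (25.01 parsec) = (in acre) 1.489e-24. Check: 1 fluid_ounce_imp = 2.8413063e-05 m^3, so 163.7 fluid_ounce_imp = 163.7 * 2.8413063e-05 = 0.0046512183 m^3. 1 parsec = 3.0856776e+16 m, so 25.01 parsec = 25.01 * 3.0856776e+16 = 7.7172796e+17 m. Combine: 0.0046512183 m^3 / 7.7172796e+17 m = 6.027018e-21 m^2. 1 acre = 4046.8564 m^2, so 6.027018e-21 m^2 = 6.027018e-21 / 4046.8564 = 1.4893086e-24 acre ≈ 1.489e-24 acre (4 s.f.).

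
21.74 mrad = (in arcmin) 74.74. Check: 1 mrad = 0.001 rad, so 21.74 mrad = 21.74 * 0.001 = 0.02174 rad. 1 arcmin = 0.00029088821 rad, so 0.02174 rad = 0.02174 / 0.00029088821 = 74.736615 arcmin ≈ 74.74 arcmin (4 s.f.).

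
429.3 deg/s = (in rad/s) 7.493. Check: 1 deg/s = 0.017453293 rad/s, so 429.3 deg/s = 429.3 * 0.017453293 = 7.4926985 rad/s. Result: 7.4926985 rad/s ≈ 7.493 rad/s (4 s.f.).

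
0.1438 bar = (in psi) 2.086. Check: 1 bar = 100000 Pa, so 0.1438 bar = 0.1438 * 100000 = 14380 Pa. 1 psi = 6894.7573 Pa, so 14380 Pa = 14380 / 6894.7573 = 2.0856427 psi ≈ 2.086 psi (4 s.f.).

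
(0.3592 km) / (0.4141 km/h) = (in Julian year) 1 km = 1000 m, so 0.3592 km = 0.3592 * 1000 = 359.2 m. 1 km/h = 0.27777778 m/s, so 0.4141 km/h = 0.4141 * 0.27777778 = 0.11502778 m/s. Combine: 359.2 m / 0.11502778 m/s = 3122.724 s. 1 Julian year = 31557600 s, so 3122.724 s = 3122.724 / 31557600 = 9.8953152e-05 Julian year ≈ 9.895e-05 Julian year (4 s.f.). Final answer: 9.895e-05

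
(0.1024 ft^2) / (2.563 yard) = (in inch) 0.1598. Check: 1 ft^2 = 0.09290304 m^2, so 0.1024 ft^2 = 0.1024 * 0.09290304 = 0.0095132713 m^2. 1 yard = 0.9144 m, so 2.563 yard = 2.563 * 0.9144 = 2.3436072 m. Combine: 0.0095132713 m^2 / 2.3436072 m = 0.0040592431 m. 1 inch = 0.0254 m, so 0.0040592431 m = 0.0040592431 / 0.0254 = 0.15981272 inch ≈ 0.1598 inch (4 s.f.).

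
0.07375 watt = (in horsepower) 0.07375 watt = 0.07375 W. 1 horsepower = 745.69987 W, so 0.07375 W = 0.07375 / 745.69987 = 9.8900379e-05 horsepower ≈ 9.89e-05 horsepower (4 s.f.). Final answer: 9.89e-05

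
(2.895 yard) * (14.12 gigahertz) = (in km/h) 1.346e+11. Check: 1 yard = 0.9144 m, so 2.895 yard = 2.895 * 0.9144 = 2.647188 m. 1 gigahertz = 1e+09 Hz, so 14.12 gigahertz = 14.12 * 1e+09 = 1.412e+10 Hz. Combine: 2.647188 m * 1.412e+10 Hz = 3.7378295e+10 m/s. 1 km/h = 0.27777778 m/s, so 3.7378295e+10 m/s = 3.7378295e+10 / 0.27777778 = 1.3456186e+11 km/h ≈ 1.346e+11 km/h (4 s.f.).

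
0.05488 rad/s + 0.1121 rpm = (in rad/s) 0.05488 rad/s is already in rad/s. 1 rpm = 0.10471976 rad/s, so 0.1121 rpm = 0.1121 * 0.10471976 = 0.011739085 rad/s. Sum: 0.05488 + 0.011739085 = 0.066619085 rad/s. Result: 0.066619085 rad/s ≈ 0.06662 rad/s (4 s.f.). Final answer: 0.06662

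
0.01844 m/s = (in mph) 0.04125. Check: 1 mph = 0.44704 m/s, so 0.01844 m/s = 0.01844 / 0.44704 = 0.041249105 mph ≈ 0.04125 mph (4 s.f.).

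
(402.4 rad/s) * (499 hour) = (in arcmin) 2.485e+12. Check: 402.4 rad/s is already in rad/s. 1 hour = 3600 s, so 499 hour = 499 * 3600 = 1796400 s. Combine: 402.4 rad/s * 1796400 s = 7.2287136e+08 rad. 1 arcmin = 0.00029088821 rad, so 7.2287136e+08 rad = 7.2287136e+08 / 0.00029088821 = 2.4850487e+12 arcmin ≈ 2.485e+12 arcmin (4 s.f.).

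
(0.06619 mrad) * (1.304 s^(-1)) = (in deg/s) 0.004945. Check: 1 mrad = 0.001 rad, so 0.06619 mrad = 0.06619 * 0.001 = 6.619e-05 rad. 1.304 s^(-1) = 1.304 Hz. Combine: 6.619e-05 rad * 1.304 Hz = 8.631176e-05 rad/s. 1 deg/s = 0.017453293 rad/s, so 8.631176e-05 rad/s = 8.631176e-05 / 0.017453293 = 0.0049452996 deg/s ≈ 0.004945 deg/s (4 s.f.).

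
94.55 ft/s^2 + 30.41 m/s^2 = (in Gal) 5923. Check: 1 ft/s^2 = 0.3048 m/s^2, so 94.55 ft/s^2 = 94.55 * 0.3048 = 28.81884 m/s^2. 30.41 m/s^2 is already in m/s^2. Sum: 28.81884 + 30.41 = 59.22884 m/s^2. 1 Gal = 0.01 m/s^2, so 59.22884 m/s^2 = 59.22884 / 0.01 = 5922.884 Gal ≈ 5923 Gal (4 s.f.).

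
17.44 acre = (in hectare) 7.058. Check: 1 acre = 4046.8564 m^2, so 17.44 acre = 17.44 * 4046.8564 = 70577.176 m^2. 1 hectare = 10000 m^2, so 70577.176 m^2 = 70577.176 / 10000 = 7.0577176 hectare ≈ 7.058 hectare (4 s.f.).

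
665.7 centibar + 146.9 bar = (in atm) 151.5. Check: 1 centibar = 1000 Pa, so 665.7 centibar = 665.7 * 1000 = 665700 Pa. 1 bar = 100000 Pa, so 146.9 bar = 146.9 * 100000 = 14690000 Pa. Sum: 665700 + 14690000 = 15355700 Pa. 1 atm = 101325 Pa, so 15355700 Pa = 15355700 / 101325 = 151.54898 atm ≈ 151.5 atm (4 s.f.).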